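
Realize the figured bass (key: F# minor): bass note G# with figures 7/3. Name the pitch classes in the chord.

G#, B, D, F#

The written figures 7/3 are shorthand for 7/5/3: the 5 is implied.
A third above G# in this key is B.
A fifth above G# in this key is D.
A seventh above G# in this key is F#.
Together with the bass G#, this spells G# half-diminished seventh in root position.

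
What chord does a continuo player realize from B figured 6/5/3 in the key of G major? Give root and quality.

The figures 6/5/3 indicate a seventh chord in first inversion.
In first inversion the root lies a sixth above the bass: a sixth above B in G major is G.
The chord tones are B, D, F#, G, giving G major seventh.

G major seventh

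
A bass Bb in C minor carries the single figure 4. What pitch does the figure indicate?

Counting 3 letter steps above Bb lands on E; in C minor, that letter is Eb.

Eb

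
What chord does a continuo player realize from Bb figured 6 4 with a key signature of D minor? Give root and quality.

E diminished

The figures 6 4 indicate a triad in second inversion.
In second inversion the root lies a fourth above the bass: a fourth above Bb in D minor is E.
The chord tones are Bb, E, G, giving E diminished.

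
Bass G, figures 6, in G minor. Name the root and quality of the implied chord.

Eb major

The figures 6 indicate a triad in first inversion.
In first inversion the root lies a sixth above the bass: a sixth above G in G minor is Eb.
The chord tones are G, Bb, Eb, giving Eb major.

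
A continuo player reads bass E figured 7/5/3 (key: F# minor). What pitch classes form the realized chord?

E, G#, B, D

A third above E in this key is G#.
A fifth above E in this key is B.
A seventh above E in this key is D.
Together with the bass E, this spells E dominant seventh in root position.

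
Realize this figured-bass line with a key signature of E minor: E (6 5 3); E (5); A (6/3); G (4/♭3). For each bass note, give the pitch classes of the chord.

E (6/5/3): E, G, B, C.
E (5/3): E, G, B.
A (6/3): A, C, F#.
G (6/4/b3): G, Bb, C, E.

E, G, B, C | E, G, B | A, C, F# | G, Bb, C, E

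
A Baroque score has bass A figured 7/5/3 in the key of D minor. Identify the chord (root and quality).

A minor seventh

The figures 7/5/3 indicate a seventh chord in root position.
In root position the bass is the root, so the root is A.
The chord tones are A, C, E, G, giving A minor seventh.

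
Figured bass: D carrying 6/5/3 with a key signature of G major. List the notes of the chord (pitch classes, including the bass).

D, F#, A, B

A third above D in this key is F#.
A fifth above D in this key is A.
A sixth above D in this key is B.
Together with the bass D, this spells B minor seventh in first inversion.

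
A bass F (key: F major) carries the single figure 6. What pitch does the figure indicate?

D

Counting 5 letter steps above F lands on D; in F major, that letter is D.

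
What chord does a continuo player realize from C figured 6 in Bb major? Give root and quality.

The figures 6 indicate a triad in first inversion.
In first inversion the root lies a sixth above the bass: a sixth above C in Bb major is A.
The chord tones are C, Eb, A, giving A diminished.

A diminished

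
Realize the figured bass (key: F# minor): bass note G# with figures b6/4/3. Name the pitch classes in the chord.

G#, B, C#, Eb

A third above G# in this key is B.
A fourth above G# in this key is C#.
A sixth above G# in this key is E, lowered to Eb by the flat.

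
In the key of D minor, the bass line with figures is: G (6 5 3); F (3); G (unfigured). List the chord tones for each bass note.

G (6/5/3): G, Bb, D, E.
F (5/3): F, A, C.
G (5/3): G, Bb, D.

G, Bb, D, E | F, A, C | G, Bb, D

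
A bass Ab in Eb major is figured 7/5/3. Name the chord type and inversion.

seventh chord, root position

Intervals of 7/5/3 above the bass form a seventh chord; the bass is the root, so this is root position.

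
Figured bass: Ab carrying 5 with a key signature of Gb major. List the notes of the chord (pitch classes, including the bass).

The written figures 5 are shorthand for 5/3: the 3 is implied.
A third above Ab in this key is Cb.
A fifth above Ab in this key is Eb.
Together with the bass Ab, this spells Ab minor in root position.

Ab, Cb, Eb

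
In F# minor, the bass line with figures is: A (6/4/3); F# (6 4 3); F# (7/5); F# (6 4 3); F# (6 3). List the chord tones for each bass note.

A, C#, D, F# | F#, A, B, D | F#, A, C#, E | F#, A, B, D | F#, A, D

A (6/4/3): A, C#, D, F#.
F# (6/4/3): F#, A, B, D.
F# (7/5/3): F#, A, C#, E.
F# (6/4/3): F#, A, B, D.
F# (6/3): F#, A, D.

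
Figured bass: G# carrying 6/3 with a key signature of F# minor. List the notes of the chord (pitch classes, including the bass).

G#, B, E

A third above G# in this key is B.
A sixth above G# in this key is E.
Together with the bass G#, this spells E major in first inversion.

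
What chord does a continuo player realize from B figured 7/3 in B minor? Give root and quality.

B minor seventh

The figures 7/3 indicate a seventh chord in root position.
In root position the bass is the root, so the root is B.
The chord tones are B, D, F#, A, giving B minor seventh.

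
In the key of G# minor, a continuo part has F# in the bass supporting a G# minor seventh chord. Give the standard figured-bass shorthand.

F# is the seventh of G# minor seventh, so the chord is in third inversion.
A seventh chord in third inversion is figured 6/4/2, conventionally abbreviated 4/2.

4/2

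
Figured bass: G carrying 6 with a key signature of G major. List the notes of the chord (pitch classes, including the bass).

The written figures 6 are shorthand for 6/3: the 3 is implied.
A third above G in this key is B.
A sixth above G in this key is E.
Together with the bass G, this spells E minor in first inversion.

G, B, E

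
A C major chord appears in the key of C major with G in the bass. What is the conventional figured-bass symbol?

G is the fifth of C major, so the chord is in second inversion.
A triad in second inversion is figured 6/4, conventionally abbreviated 6/4.

6/4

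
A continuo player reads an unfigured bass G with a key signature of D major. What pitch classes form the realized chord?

An unfigured bass implies 5/3.
A third above G in this key is B.
A fifth above G in this key is D.
Together with the bass G, this spells G major in root position.

G, B, D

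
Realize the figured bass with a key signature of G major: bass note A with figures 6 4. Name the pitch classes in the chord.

A fourth above A in this key is D.
A sixth above A in this key is F#.
Together with the bass A, this spells D major in second inversion.

A, D, F#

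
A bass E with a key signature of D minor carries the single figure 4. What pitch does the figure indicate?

Counting 3 letter steps above E lands on A; in D minor, that letter is A.

A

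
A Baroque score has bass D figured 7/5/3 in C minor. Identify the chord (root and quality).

The figures 7/5/3 indicate a seventh chord in root position.
In root position the bass is the root, so the root is D.
The chord tones are D, F, Ab, C, giving D half-diminished seventh.

D half-diminished seventh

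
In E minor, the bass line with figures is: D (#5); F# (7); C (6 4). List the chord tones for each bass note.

D (#5/3): D, F#, A#.
F# (7/5/3): F#, A, C, E.
C (6/4): C, F#, A.

D, F#, A# | F#, A, C, E | C, F#, A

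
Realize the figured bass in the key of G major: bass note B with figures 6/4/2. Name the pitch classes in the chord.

B, C, E, G

A second above B in this key is C.
A fourth above B in this key is E.
A sixth above B in this key is G.
Together with the bass B, this spells C major seventh in third inversion.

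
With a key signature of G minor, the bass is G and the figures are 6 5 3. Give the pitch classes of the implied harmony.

G, Bb, D, Eb

A third above G in this key is Bb.
A fifth above G in this key is D.
A sixth above G in this key is Eb.
Together with the bass G, this spells Eb major seventh in first inversion.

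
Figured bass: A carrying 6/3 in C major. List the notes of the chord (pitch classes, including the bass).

A third above A in this key is C.
A sixth above A in this key is F.
Together with the bass A, this spells F major in first inversion.

A, C, F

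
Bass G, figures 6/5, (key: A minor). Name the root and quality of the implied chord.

E minor seventh

The figures 6/5 indicate a seventh chord in first inversion.
In first inversion the root lies a sixth above the bass: a sixth above G in A minor is E.
The chord tones are G, B, D, E, giving E minor seventh.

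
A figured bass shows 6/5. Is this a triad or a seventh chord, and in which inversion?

seventh chord, first inversion

6/5 is shorthand for 6/5/3.
Intervals of 6/5/3 above the bass form a seventh chord; the bass is the third, so this is first inversion.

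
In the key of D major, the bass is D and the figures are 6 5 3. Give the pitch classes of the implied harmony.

D, F#, A, B

A third above D in this key is F#.
A fifth above D in this key is A.
A sixth above D in this key is B.
Together with the bass D, this spells B minor seventh in first inversion.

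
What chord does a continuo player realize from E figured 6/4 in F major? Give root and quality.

A minor

The figures 6/4 indicate a triad in second inversion.
In second inversion the root lies a fourth above the bass: a fourth above E in F major is A.
The chord tones are E, A, C, giving A minor.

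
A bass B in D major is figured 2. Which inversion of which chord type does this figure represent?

2 is shorthand for 6/4/2.
Intervals of 6/4/2 above the bass form a seventh chord; the bass is the seventh, so this is third inversion.

seventh chord, third inversion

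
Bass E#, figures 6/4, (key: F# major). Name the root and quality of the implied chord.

The figures 6/4 indicate a triad in second inversion.
In second inversion the root lies a fourth above the bass: a fourth above E# in F# major is A#.
The chord tones are E#, A#, C#, giving A# minor.

A# minor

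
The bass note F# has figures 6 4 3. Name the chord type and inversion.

seventh chord, second inversion

Intervals of 6/4/3 above the bass form a seventh chord; the bass is the fifth, so this is second inversion.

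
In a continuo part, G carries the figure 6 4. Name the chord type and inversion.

triad, second inversion

Intervals of 6/4 above the bass form a triad; the bass is the fifth, so this is second inversion.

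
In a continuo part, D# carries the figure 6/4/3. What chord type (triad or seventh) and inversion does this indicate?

seventh chord, second inversion

Intervals of 6/4/3 above the bass form a seventh chord; the bass is the fifth, so this is second inversion.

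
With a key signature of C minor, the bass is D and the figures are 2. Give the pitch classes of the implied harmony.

D, Eb, G, Bb

The written figures 2 are shorthand for 6/4/2: the 6/4 are implied.
A second above D in this key is Eb.
A fourth above D in this key is G.
A sixth above D in this key is Bb.
Together with the bass D, this spells Eb major seventh in third inversion.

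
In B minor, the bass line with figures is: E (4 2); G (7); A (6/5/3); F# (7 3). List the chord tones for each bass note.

E (6/4/2): E, F#, A, C#.
G (7/5/3): G, B, D, F#.
A (6/5/3): A, C#, E, F#.
F# (7/5/3): F#, A, C#, E.

E, F#, A, C# | G, B, D, F# | A, C#, E, F# | F#, A, C#, E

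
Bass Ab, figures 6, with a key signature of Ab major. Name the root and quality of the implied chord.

The figures 6 indicate a triad in first inversion.
In first inversion the root lies a sixth above the bass: a sixth above Ab in Ab major is F.
The chord tones are Ab, C, F, giving F minor.

F minor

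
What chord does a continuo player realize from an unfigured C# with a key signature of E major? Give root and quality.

C# minor

An unfigured bass indicates a triad in root position.
In root position the bass is the root, so the root is C#.
The chord tones are C#, E, G#, giving C# minor.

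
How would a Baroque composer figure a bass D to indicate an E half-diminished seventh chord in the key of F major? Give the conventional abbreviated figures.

D is the seventh of E half-diminished seventh, so the chord is in third inversion.
A seventh chord in third inversion is figured 6/4/2, conventionally abbreviated 4/2.

4/2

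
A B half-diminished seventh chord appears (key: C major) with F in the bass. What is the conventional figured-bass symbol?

F is the fifth of B half-diminished seventh, so the chord is in second inversion.
A seventh chord in second inversion is figured 6/4/3, conventionally abbreviated 4/3.

4/3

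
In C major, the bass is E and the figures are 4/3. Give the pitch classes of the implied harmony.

E, G, A, C

The written figures 4/3 are shorthand for 6/4/3: the 6 is implied.
A third above E in this key is G.
A fourth above E in this key is A.
A sixth above E in this key is C.
Together with the bass E, this spells A minor seventh in second inversion.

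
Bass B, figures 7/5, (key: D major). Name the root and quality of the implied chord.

B minor seventh

The figures 7/5 indicate a seventh chord in root position.
In root position the bass is the root, so the root is B.
The chord tones are B, D, F#, A, giving B minor seventh.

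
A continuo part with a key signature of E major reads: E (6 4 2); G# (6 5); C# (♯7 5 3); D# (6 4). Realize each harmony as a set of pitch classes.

E, F#, A, C# | G#, B, D#, E | C#, E, G#, B# | D#, G#, B

E (6/4/2): E, F#, A, C#.
G# (6/5/3): G#, B, D#, E.
C# (#7/5/3): C#, E, G#, B#.
D# (6/4): D#, G#, B.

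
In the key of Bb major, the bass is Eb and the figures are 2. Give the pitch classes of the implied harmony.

Eb, F, A, C

The written figures 2 are shorthand for 6/4/2: the 6/4 are implied.
A second above Eb in this key is F.
A fourth above Eb in this key is A.
A sixth above Eb in this key is C.
Together with the bass Eb, this spells F dominant seventh in third inversion.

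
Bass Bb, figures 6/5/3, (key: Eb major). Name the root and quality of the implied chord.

G minor seventh

The figures 6/5/3 indicate a seventh chord in first inversion.
In first inversion the root lies a sixth above the bass: a sixth above Bb in Eb major is G.
The chord tones are Bb, D, F, G, giving G minor seventh.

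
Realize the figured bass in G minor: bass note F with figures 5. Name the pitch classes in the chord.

F, A, C

The written figures 5 are shorthand for 5/3: the 3 is implied.
A third above F in this key is A.
A fifth above F in this key is C.
Together with the bass F, this spells F major in root position.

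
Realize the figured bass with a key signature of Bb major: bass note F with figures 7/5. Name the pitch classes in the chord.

F, A, C, Eb

The written figures 7/5 are shorthand for 7/5/3: the 3 is implied.
A third above F in this key is A.
A fifth above F in this key is C.
A seventh above F in this key is Eb.
Together with the bass F, this spells F dominant seventh in root position.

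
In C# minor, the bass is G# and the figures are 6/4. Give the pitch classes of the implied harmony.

G#, C#, E

A fourth above G# in this key is C#.
A sixth above G# in this key is E.
Together with the bass G#, this spells C# minor in second inversion.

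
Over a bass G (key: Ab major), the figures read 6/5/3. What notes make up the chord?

A third above G in this key is Bb.
A fifth above G in this key is Db.
A sixth above G in this key is Eb.
Together with the bass G, this spells Eb dominant seventh in first inversion.

G, Bb, Db, Eb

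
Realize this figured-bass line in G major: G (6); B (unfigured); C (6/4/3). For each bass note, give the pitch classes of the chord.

G, B, E | B, D, F# | C, E, F#, A

G (6/3): G, B, E.
B (5/3): B, D, F#.
C (6/4/3): C, E, F#, A.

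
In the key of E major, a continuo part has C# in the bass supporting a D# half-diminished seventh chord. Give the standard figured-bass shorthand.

C# is the seventh of D# half-diminished seventh, so the chord is in third inversion.
A seventh chord in third inversion is figured 6/4/2, conventionally abbreviated 4/2.

4/2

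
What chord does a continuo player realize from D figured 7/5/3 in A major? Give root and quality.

The figures 7/5/3 indicate a seventh chord in root position.
In root position the bass is the root, so the root is D.
The chord tones are D, F#, A, C#, giving D major seventh.

D major seventh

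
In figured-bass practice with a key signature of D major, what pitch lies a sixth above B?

Counting 5 letter steps above B lands on G; in D major, that letter is G.

G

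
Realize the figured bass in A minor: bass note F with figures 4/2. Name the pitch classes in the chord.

The written figures 4/2 are shorthand for 6/4/2: the 6 is implied.
A second above F in this key is G.
A fourth above F in this key is B.
A sixth above F in this key is D.
Together with the bass F, this spells G dominant seventh in third inversion.

F, G, B, D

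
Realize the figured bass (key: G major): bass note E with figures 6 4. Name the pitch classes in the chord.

E, A, C

A fourth above E in this key is A.
A sixth above E in this key is C.
Together with the bass E, this spells A minor in second inversion.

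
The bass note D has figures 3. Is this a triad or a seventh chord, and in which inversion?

triad, root position

3 is shorthand for 5/3.
Intervals of 5/3 above the bass form a triad; the bass is the root, so this is root position.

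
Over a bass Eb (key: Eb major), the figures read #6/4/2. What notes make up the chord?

Eb, F, Ab, C#

A second above Eb in this key is F.
A fourth above Eb in this key is Ab.
A sixth above Eb in this key is C, raised to C# by the sharp.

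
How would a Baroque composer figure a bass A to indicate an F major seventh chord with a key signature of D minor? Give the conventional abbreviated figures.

6/5

A is the third of F major seventh, so the chord is in first inversion.
A seventh chord in first inversion is figured 6/5/3, conventionally abbreviated 6/5.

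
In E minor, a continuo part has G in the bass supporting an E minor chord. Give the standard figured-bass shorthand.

6

G is the third of E minor, so the chord is in first inversion.
A triad in first inversion is figured 6/3, conventionally abbreviated 6.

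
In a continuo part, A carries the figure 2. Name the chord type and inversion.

2 is shorthand for 6/4/2.
Intervals of 6/4/2 above the bass form a seventh chord; the bass is the seventh, so this is third inversion.

seventh chord, third inversion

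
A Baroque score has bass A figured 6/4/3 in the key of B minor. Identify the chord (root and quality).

The figures 6/4/3 indicate a seventh chord in second inversion.
In second inversion the root lies a fourth above the bass: a fourth above A in B minor is D.
The chord tones are A, C#, D, F#, giving D major seventh.

D major seventh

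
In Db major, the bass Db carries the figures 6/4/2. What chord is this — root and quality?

Eb minor seventh

The figures 6/4/2 indicate a seventh chord in third inversion.
In third inversion the root lies a second above the bass: a second above Db in Db major is Eb.
The chord tones are Db, Eb, Gb, Bb, giving Eb minor seventh.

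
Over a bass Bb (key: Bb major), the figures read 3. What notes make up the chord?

Bb, D, F

The written figures 3 are shorthand for 5/3: the 5 is implied.
A third above Bb in this key is D.
A fifth above Bb in this key is F.
Together with the bass Bb, this spells Bb major in root position.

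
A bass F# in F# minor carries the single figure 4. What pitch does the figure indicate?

Counting 3 letter steps above F# lands on B; in F# minor, that letter is B.

B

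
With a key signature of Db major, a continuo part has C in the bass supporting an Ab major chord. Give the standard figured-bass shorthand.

C is the third of Ab major, so the chord is in first inversion.
A triad in first inversion is figured 6/3, conventionally abbreviated 6.

6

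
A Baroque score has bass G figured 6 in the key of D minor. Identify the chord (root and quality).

E diminished

The figures 6 indicate a triad in first inversion.
In first inversion the root lies a sixth above the bass: a sixth above G in D minor is E.
The chord tones are G, Bb, E, giving E diminished.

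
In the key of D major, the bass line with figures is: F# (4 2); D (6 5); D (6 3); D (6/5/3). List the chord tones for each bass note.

F# (6/4/2): F#, G, B, D.
D (6/5/3): D, F#, A, B.
D (6/3): D, F#, B.
D (6/5/3): D, F#, A, B.

F#, G, B, D | D, F#, A, B | D, F#, B | D, F#, A, B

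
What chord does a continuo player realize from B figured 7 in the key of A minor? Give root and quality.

The figures 7 indicate a seventh chord in root position.
In root position the bass is the root, so the root is B.
The chord tones are B, D, F, A, giving B half-diminished seventh.

B half-diminished seventh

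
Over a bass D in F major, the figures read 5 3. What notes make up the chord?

A third above D in this key is F.
A fifth above D in this key is A.
Together with the bass D, this spells D minor in root position.

D, F, A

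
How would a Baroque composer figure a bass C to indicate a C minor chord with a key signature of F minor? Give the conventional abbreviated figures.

C is the root of C minor, so the chord is in root position.
A triad in root position is figured 5/3, conventionally abbreviated (no figures — root-position triad).

no figures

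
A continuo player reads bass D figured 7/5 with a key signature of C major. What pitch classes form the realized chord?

The written figures 7/5 are shorthand for 7/5/3: the 3 is implied.
A third above D in this key is F.
A fifth above D in this key is A.
A seventh above D in this key is C.
Together with the bass D, this spells D minor seventh in root position.

D, F, A, C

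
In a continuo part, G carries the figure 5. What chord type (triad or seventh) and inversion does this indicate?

5 is shorthand for 5/3.
Intervals of 5/3 above the bass form a triad; the bass is the root, so this is root position.

triad, root position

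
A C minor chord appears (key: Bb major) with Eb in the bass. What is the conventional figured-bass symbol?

Eb is the third of C minor, so the chord is in first inversion.
A triad in first inversion is figured 6/3, conventionally abbreviated 6.

6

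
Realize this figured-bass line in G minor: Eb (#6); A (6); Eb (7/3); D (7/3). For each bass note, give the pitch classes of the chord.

Eb, G, C# | A, C, F | Eb, G, Bb, D | D, F, A, C

Eb (#6/3): Eb, G, C#.
A (6/3): A, C, F.
Eb (7/5/3): Eb, G, Bb, D.
D (7/5/3): D, F, A, C.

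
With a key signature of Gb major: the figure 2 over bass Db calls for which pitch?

Counting 1 letter step above Db lands on E; in Gb major, that letter is Eb.

Eb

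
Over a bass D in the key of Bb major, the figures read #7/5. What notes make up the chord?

D, F, A, C#

The written figures #7/5 are shorthand for 7/5/3: the 3 is implied.
A third above D in this key is F.
A fifth above D in this key is A.
A seventh above D in this key is C, raised to C# by the sharp.
Together with the bass D, this spells D minor-major seventh in root position.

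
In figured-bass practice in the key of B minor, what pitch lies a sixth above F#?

Counting 5 letter steps above F# lands on D; in B minor, that letter is D.

D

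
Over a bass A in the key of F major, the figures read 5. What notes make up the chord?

A, C, E

The written figures 5 are shorthand for 5/3: the 3 is implied.
A third above A in this key is C.
A fifth above A in this key is E.
Together with the bass A, this spells A minor in root position.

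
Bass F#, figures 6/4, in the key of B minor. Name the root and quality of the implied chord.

The figures 6/4 indicate a triad in second inversion.
In second inversion the root lies a fourth above the bass: a fourth above F# in B minor is B.
The chord tones are F#, B, D, giving B minor.

B minor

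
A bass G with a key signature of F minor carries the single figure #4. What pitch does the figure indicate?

C#

Counting 3 letter steps above G lands on C; in F minor, that letter is C.
The #4 figure raises it a semitone, giving C#.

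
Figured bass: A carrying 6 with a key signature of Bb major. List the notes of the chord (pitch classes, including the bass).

A, C, F

The written figures 6 are shorthand for 6/3: the 3 is implied.
A third above A in this key is C.
A sixth above A in this key is F.
Together with the bass A, this spells F major in first inversion.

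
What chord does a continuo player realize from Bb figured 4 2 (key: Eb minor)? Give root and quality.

Cb major seventh

The figures 4 2 indicate a seventh chord in third inversion.
In third inversion the root lies a second above the bass: a second above Bb in Eb minor is Cb.
The chord tones are Bb, Cb, Eb, Gb, giving Cb major seventh.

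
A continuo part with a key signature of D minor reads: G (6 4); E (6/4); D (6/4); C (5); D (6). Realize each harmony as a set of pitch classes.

G (6/4): G, C, E.
E (6/4): E, A, C.
D (6/4): D, G, Bb.
C (5/3): C, E, G.
D (6/3): D, F, Bb.

G, C, E | E, A, C | D, G, Bb | C, E, G | D, F, Bb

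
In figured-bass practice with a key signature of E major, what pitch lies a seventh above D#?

C#

Counting 6 letter steps above D# lands on C; in E major, that letter is C#.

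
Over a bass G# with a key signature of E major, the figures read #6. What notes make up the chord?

G#, B, E#

The written figures #6 are shorthand for 6/3: the 3 is implied.
A third above G# in this key is B.
A sixth above G# in this key is E, raised to E# by the sharp.
Together with the bass G#, this spells E# diminished in first inversion.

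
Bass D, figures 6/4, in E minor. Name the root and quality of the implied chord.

G major

The figures 6/4 indicate a triad in second inversion.
In second inversion the root lies a fourth above the bass: a fourth above D in E minor is G.
The chord tones are D, G, B, giving G major.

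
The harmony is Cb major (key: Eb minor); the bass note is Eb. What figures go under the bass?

6

Eb is the third of Cb major, so the chord is in first inversion.
A triad in first inversion is figured 6/3, conventionally abbreviated 6.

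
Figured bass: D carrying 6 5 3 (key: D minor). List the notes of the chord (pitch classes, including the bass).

D, F, A, Bb

A third above D in this key is F.
A fifth above D in this key is A.
A sixth above D in this key is Bb.
Together with the bass D, this spells Bb major seventh in first inversion.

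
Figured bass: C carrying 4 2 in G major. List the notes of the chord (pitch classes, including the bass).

The written figures 4 2 are shorthand for 6/4/2: the 6 is implied.
A second above C in this key is D.
A fourth above C in this key is F#.
A sixth above C in this key is A.
Together with the bass C, this spells D dominant seventh in third inversion.

C, D, F#, A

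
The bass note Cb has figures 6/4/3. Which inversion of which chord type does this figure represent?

Intervals of 6/4/3 above the bass form a seventh chord; the bass is the fifth, so this is second inversion.

seventh chord, second inversion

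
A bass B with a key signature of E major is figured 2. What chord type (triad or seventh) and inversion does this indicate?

2 is shorthand for 6/4/2.
Intervals of 6/4/2 above the bass form a seventh chord; the bass is the seventh, so this is third inversion.

seventh chord, third inversion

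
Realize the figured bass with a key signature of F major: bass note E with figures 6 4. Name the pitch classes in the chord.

E, A, C

A fourth above E in this key is A.
A sixth above E in this key is C.
Together with the bass E, this spells A minor in second inversion.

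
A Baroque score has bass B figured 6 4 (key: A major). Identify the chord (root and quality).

The figures 6 4 indicate a triad in second inversion.
In second inversion the root lies a fourth above the bass: a fourth above B in A major is E.
The chord tones are B, E, G#, giving E major.

E major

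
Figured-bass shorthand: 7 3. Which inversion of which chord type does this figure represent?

seventh chord, root position

7 3 is shorthand for 7/5/3.
Intervals of 7/5/3 above the bass form a seventh chord; the bass is the root, so this is root position.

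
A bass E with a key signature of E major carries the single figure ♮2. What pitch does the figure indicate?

F

Counting 1 letter step above E lands on F; in E major, that letter is F#.
The ♮2 figure makes it natural, giving F.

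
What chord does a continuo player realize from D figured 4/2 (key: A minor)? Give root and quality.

E minor seventh

The figures 4/2 indicate a seventh chord in third inversion.
In third inversion the root lies a second above the bass: a second above D in A minor is E.
The chord tones are D, E, G, B, giving E minor seventh.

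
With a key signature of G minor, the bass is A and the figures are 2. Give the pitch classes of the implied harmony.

The written figures 2 are shorthand for 6/4/2: the 6/4 are implied.
A second above A in this key is Bb.
A fourth above A in this key is D.
A sixth above A in this key is F.
Together with the bass A, this spells Bb major seventh in third inversion.

A, Bb, D, F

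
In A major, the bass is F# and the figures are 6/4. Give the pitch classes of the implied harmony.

A fourth above F# in this key is B.
A sixth above F# in this key is D.
Together with the bass F#, this spells B minor in second inversion.

F#, B, D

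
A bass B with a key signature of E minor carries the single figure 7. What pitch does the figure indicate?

A

Counting 6 letter steps above B lands on A; in E minor, that letter is A.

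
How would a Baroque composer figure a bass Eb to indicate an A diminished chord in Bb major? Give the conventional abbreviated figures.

Eb is the fifth of A diminished, so the chord is in second inversion.
A triad in second inversion is figured 6/4, conventionally abbreviated 6/4.

6/4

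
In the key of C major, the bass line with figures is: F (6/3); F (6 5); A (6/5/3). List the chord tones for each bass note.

F (6/3): F, A, D.
F (6/5/3): F, A, C, D.
A (6/5/3): A, C, E, F.

F, A, D | F, A, C, D | A, C, E, F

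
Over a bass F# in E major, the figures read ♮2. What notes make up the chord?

F#, G, B, D#

The written figures ♮2 are shorthand for 6/4/2: the 6/4 are implied.
A second above F# in this key is G#, made natural (G) by the ♮ figure.
A fourth above F# in this key is B.
A sixth above F# in this key is D#.
Together with the bass F#, this spells G augmented major seventh in third inversion.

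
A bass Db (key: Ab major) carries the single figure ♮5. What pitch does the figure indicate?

Counting 4 letter steps above Db lands on A; in Ab major, that letter is Ab.
The ♮5 figure makes it natural, giving A.

A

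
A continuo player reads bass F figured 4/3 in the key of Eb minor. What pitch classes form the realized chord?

The written figures 4/3 are shorthand for 6/4/3: the 6 is implied.
A third above F in this key is Ab.
A fourth above F in this key is Bb.
A sixth above F in this key is Db.
Together with the bass F, this spells Bb minor seventh in second inversion.

F, Ab, Bb, Db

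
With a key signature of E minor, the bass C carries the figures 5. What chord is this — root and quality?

The figures 5 indicate a triad in root position.
In root position the bass is the root, so the root is C.
The chord tones are C, E, G, giving C major.

C major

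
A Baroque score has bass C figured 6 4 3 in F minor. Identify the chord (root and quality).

F minor seventh

The figures 6 4 3 indicate a seventh chord in second inversion.
In second inversion the root lies a fourth above the bass: a fourth above C in F minor is F.
The chord tones are C, Eb, F, Ab, giving F minor seventh.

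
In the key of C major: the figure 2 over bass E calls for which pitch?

Counting 1 letter step above E lands on F; in C major, that letter is F.

F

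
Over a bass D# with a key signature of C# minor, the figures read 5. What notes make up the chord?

D#, F#, A

The written figures 5 are shorthand for 5/3: the 3 is implied.
A third above D# in this key is F#.
A fifth above D# in this key is A.
Together with the bass D#, this spells D# diminished in root position.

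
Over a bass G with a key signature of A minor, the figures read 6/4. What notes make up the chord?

G, C, E

A fourth above G in this key is C.
A sixth above G in this key is E.
Together with the bass G, this spells C major in second inversion.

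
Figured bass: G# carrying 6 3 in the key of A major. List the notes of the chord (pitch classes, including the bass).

A third above G# in this key is B.
A sixth above G# in this key is E.
Together with the bass G#, this spells E major in first inversion.

G#, B, E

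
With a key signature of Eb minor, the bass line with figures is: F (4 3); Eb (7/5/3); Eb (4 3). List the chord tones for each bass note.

F (6/4/3): F, Ab, Bb, Db.
Eb (7/5/3): Eb, Gb, Bb, Db.
Eb (6/4/3): Eb, Gb, Ab, Cb.

F, Ab, Bb, Db | Eb, Gb, Bb, Db | Eb, Gb, Ab, Cb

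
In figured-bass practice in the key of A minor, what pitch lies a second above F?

G

Counting 1 letter step above F lands on G; in A minor, that letter is G.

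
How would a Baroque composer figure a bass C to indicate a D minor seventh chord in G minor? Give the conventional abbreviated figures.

4/2

C is the seventh of D minor seventh, so the chord is in third inversion.
A seventh chord in third inversion is figured 6/4/2, conventionally abbreviated 4/2.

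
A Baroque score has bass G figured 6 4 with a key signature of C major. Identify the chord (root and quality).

C major

The figures 6 4 indicate a triad in second inversion.
In second inversion the root lies a fourth above the bass: a fourth above G in C major is C.
The chord tones are G, C, E, giving C major.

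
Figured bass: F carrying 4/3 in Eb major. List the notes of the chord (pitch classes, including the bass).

F, Ab, Bb, D

The written figures 4/3 are shorthand for 6/4/3: the 6 is implied.
A third above F in this key is Ab.
A fourth above F in this key is Bb.
A sixth above F in this key is D.
Together with the bass F, this spells Bb dominant seventh in second inversion.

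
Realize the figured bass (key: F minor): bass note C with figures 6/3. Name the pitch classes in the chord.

C, Eb, Ab

A third above C in this key is Eb.
A sixth above C in this key is Ab.
Together with the bass C, this spells Ab major in first inversion.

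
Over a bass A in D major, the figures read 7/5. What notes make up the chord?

A, C#, E, G

The written figures 7/5 are shorthand for 7/5/3: the 3 is implied.
A third above A in this key is C#.
A fifth above A in this key is E.
A seventh above A in this key is G.
Together with the bass A, this spells A dominant seventh in root position.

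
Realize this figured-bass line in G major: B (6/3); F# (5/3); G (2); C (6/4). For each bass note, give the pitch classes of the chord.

B (6/3): B, D, G.
F# (5/3): F#, A, C.
G (6/4/2): G, A, C, E.
C (6/4): C, F#, A.

B, D, G | F#, A, C | G, A, C, E | C, F#, A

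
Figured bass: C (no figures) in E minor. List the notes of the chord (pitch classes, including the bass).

An unfigured bass implies 5/3.
A third above C in this key is E.
A fifth above C in this key is G.
Together with the bass C, this spells C major in root position.

C, E, G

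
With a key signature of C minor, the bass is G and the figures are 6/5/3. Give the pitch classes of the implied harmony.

A third above G in this key is Bb.
A fifth above G in this key is D.
A sixth above G in this key is Eb.
Together with the bass G, this spells Eb major seventh in first inversion.

G, Bb, D, Eb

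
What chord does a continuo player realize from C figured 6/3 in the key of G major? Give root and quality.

A minor

The figures 6/3 indicate a triad in first inversion.
In first inversion the root lies a sixth above the bass: a sixth above C in G major is A.
The chord tones are C, E, A, giving A minor.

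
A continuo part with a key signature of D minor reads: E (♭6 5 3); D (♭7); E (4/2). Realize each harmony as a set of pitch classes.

E (b6/5/3): E, G, Bb, Cb.
D (b7/5/3): D, F, A, Cb.
E (6/4/2): E, F, A, C.

E, G, Bb, Cb | D, F, A, Cb | E, F, A, C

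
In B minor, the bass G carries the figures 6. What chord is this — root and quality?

The figures 6 indicate a triad in first inversion.
In first inversion the root lies a sixth above the bass: a sixth above G in B minor is E.
The chord tones are G, B, E, giving E minor.

E minor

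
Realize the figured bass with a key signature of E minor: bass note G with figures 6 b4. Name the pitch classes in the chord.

A fourth above G in this key is C, lowered to Cb by the flat.
A sixth above G in this key is E.

G, Cb, E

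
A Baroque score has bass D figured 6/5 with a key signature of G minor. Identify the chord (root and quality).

Bb major seventh

The figures 6/5 indicate a seventh chord in first inversion.
In first inversion the root lies a sixth above the bass: a sixth above D in G minor is Bb.
The chord tones are D, F, A, Bb, giving Bb major seventh.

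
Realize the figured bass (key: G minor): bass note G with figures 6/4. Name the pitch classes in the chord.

G, C, Eb

A fourth above G in this key is C.
A sixth above G in this key is Eb.
Together with the bass G, this spells C minor in second inversion.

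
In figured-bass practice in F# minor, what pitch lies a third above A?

C#

Counting 2 letter steps above A lands on C; in F# minor, that letter is C#.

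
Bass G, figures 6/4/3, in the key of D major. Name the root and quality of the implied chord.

The figures 6/4/3 indicate a seventh chord in second inversion.
In second inversion the root lies a fourth above the bass: a fourth above G in D major is C#.
The chord tones are G, B, C#, E, giving C# half-diminished seventh.

C# half-diminished seventh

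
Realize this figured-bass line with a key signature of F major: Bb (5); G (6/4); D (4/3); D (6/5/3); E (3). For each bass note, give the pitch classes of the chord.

Bb, D, F | G, C, E | D, F, G, Bb | D, F, A, Bb | E, G, Bb

Bb (5/3): Bb, D, F.
G (6/4): G, C, E.
D (6/4/3): D, F, G, Bb.
D (6/5/3): D, F, A, Bb.
E (5/3): E, G, Bb.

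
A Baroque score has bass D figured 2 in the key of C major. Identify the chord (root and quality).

The figures 2 indicate a seventh chord in third inversion.
In third inversion the root lies a second above the bass: a second above D in C major is E.
The chord tones are D, E, G, B, giving E minor seventh.

E minor seventh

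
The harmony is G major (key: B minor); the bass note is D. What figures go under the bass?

D is the fifth of G major, so the chord is in second inversion.
A triad in second inversion is figured 6/4, conventionally abbreviated 6/4.

6/4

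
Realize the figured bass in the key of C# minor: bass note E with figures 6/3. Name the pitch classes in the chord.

E, G#, C#

A third above E in this key is G#.
A sixth above E in this key is C#.
Together with the bass E, this spells C# minor in first inversion.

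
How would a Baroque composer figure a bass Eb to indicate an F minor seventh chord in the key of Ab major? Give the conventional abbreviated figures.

Eb is the seventh of F minor seventh, so the chord is in third inversion.
A seventh chord in third inversion is figured 6/4/2, conventionally abbreviated 4/2.

4/2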